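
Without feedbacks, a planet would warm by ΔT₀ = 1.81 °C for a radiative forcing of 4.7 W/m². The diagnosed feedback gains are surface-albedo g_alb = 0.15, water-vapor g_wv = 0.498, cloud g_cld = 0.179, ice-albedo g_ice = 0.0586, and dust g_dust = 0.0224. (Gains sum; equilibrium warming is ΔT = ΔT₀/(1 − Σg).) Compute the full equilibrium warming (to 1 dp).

19.7 °C

Total gain g = 0.15 + 0.498 + 0.179 + 0.0586 + 0.0224 = 0.908.
Amplification A = 1/(1 − 0.908) = 10.87.
ΔT = 1.81 × 10.87 = 19.7 °C.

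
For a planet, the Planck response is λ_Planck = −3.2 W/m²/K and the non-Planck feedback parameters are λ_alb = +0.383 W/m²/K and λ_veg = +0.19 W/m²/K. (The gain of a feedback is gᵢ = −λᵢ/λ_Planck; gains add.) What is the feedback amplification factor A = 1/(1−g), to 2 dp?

Convert to gains: g_alb = 0.383/3.2 = 0.1197; g_veg = 0.19/3.2 = 0.05937.
Total gain g = 0.17907.
A = 1/(1 − 0.17907) = 1.22.

1.22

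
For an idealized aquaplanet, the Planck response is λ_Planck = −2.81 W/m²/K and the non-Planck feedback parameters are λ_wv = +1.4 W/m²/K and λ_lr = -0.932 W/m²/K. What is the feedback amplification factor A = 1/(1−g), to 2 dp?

Convert to gains: g_wv = 1.4/2.81 = 0.4982; g_lr = -0.932/2.81 = -0.3317.
Total gain g = 0.1665.
A = 1/(1 − 0.1665) = 1.20.

1.20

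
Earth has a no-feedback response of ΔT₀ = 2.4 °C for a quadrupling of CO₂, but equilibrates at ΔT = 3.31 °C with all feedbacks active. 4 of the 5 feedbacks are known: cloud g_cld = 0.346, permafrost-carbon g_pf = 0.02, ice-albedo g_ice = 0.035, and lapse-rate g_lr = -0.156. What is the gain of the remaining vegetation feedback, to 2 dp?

Amplification A = ΔT/ΔT₀ = 3.31/2.4 = 1.379.
Total gain g = 1 − 1/A = 1 − 1/1.379 = 0.2748.
Known gains sum to 0.346 + 0.02 + 0.035 − 0.156 = 0.245.
g_veg = 0.2748 − 0.245 = 0.03.

0.03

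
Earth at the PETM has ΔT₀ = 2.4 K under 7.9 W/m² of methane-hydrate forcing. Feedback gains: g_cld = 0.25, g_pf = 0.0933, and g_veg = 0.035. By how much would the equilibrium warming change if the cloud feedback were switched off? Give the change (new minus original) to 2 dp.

Original: g = 0.3783, ΔT = 2.4/(1−0.3783) = 3.8604 K.
Without cloud: g' = 0.1283, ΔT' = 2.4/(1−0.1283) = 2.7532 K.
Change = 2.7532 − 3.8604 = -1.11 K.

-1.11 K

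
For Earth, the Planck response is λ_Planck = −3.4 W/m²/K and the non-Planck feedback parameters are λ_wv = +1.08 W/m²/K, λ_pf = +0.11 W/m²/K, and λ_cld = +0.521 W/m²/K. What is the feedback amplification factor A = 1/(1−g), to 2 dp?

Convert to gains: g_wv = 1.08/3.4 = 0.3176; g_pf = 0.11/3.4 = 0.03235; g_cld = 0.521/3.4 = 0.1532.
Total gain g = 0.50315.
A = 1/(1 − 0.50315) = 2.01.

2.01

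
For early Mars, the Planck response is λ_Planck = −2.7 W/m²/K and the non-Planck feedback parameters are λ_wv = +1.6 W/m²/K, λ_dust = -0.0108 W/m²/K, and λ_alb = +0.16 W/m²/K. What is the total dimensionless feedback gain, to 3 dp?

0.648

Convert to gains: g_wv = 1.6/2.7 = 0.5926; g_dust = -0.0108/2.7 = -0.004; g_alb = 0.16/2.7 = 0.05926.
Total gain g = 0.64786.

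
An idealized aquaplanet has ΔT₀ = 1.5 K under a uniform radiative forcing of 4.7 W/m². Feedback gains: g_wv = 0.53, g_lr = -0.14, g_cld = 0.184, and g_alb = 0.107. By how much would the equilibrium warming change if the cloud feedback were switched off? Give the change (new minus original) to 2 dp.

-1.72 K

Original: g = 0.681, ΔT = 1.5/(1−0.681) = 4.7022 K.
Without cloud: g' = 0.497, ΔT' = 1.5/(1−0.497) = 2.9821 K.
Change = 2.9821 − 4.7022 = -1.72 K.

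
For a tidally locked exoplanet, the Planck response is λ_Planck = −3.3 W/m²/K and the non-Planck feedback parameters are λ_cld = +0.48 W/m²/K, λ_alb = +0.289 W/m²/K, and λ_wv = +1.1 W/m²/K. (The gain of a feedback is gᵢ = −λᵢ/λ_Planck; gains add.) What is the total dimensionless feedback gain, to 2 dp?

0.57

Convert to gains: g_cld = 0.48/3.3 = 0.1455; g_alb = 0.289/3.3 = 0.08758; g_wv = 1.1/3.3 = 0.3333.
Total gain g = 0.56638.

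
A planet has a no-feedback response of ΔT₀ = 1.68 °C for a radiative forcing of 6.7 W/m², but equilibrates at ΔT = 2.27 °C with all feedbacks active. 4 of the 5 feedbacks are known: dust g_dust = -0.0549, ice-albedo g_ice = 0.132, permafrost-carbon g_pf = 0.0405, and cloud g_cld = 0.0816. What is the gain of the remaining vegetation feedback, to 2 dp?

Amplification A = ΔT/ΔT₀ = 2.27/1.68 = 1.351.
Total gain g = 1 − 1/A = 1 − 1/1.351 = 0.2598.
Known gains sum to -0.0549 + 0.132 + 0.0405 + 0.0816 = 0.1992.
g_veg = 0.2598 − 0.1992 = 0.06.

0.06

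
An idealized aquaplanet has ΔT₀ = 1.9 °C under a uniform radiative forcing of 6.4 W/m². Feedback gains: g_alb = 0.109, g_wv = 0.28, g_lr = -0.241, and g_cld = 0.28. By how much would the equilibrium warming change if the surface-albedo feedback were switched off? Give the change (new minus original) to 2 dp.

-0.53 °C

Original: g = 0.428, ΔT = 1.9/(1−0.428) = 3.3217 °C.
Without surface-albedo: g' = 0.319, ΔT' = 1.9/(1−0.319) = 2.7900 °C.
Change = 2.7900 − 3.3217 = -0.53 °C.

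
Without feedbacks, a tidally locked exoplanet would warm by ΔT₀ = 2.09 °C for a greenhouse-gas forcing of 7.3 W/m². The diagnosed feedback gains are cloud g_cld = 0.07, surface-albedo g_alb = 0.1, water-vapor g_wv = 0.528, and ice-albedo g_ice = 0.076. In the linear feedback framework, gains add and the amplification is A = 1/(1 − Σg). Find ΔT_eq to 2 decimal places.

Total gain g = 0.07 + 0.1 + 0.528 + 0.076 = 0.774.
Amplification A = 1/(1 − 0.774) = 4.425.
ΔT = 2.09 × 4.425 = 9.25 °C.

9.25 °C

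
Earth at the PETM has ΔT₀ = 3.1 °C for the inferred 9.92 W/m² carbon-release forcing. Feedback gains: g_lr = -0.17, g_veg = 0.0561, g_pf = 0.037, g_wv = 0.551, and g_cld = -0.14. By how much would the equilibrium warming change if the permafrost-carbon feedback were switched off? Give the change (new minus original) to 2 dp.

-0.25 °C

Original: g = 0.3341, ΔT = 3.1/(1−0.3341) = 4.6554 °C.
Without permafrost-carbon: g' = 0.2971, ΔT' = 3.1/(1−0.2971) = 4.4103 °C.
Change = 4.4103 − 4.6554 = -0.25 °C.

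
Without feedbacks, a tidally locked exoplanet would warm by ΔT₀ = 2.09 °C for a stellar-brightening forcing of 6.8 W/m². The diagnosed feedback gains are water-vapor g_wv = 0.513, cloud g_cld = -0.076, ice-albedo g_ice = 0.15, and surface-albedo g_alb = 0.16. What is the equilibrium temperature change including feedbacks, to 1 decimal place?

8.3 °C

Total gain g = 0.513 − 0.076 + 0.15 + 0.16 = 0.747.
Amplification A = 1/(1 − 0.747) = 3.953.
ΔT = 2.09 × 3.953 = 8.3 °C.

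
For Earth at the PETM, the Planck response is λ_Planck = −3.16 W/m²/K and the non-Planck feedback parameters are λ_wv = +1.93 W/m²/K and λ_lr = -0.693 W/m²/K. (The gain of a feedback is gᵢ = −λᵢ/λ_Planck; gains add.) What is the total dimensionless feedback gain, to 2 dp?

0.39

Convert to gains: g_wv = 1.93/3.16 = 0.6108; g_lr = -0.693/3.16 = -0.2193.
Total gain g = 0.3915.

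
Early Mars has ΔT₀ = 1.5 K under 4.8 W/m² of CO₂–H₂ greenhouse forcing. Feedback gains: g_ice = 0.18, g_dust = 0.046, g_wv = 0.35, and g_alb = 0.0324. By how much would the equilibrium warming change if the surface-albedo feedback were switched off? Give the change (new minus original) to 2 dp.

-0.29 K

Original: g = 0.6084, ΔT = 1.5/(1−0.6084) = 3.8304 K.
Without surface-albedo: g' = 0.576, ΔT' = 1.5/(1−0.576) = 3.5377 K.
Change = 3.5377 − 3.8304 = -0.29 K.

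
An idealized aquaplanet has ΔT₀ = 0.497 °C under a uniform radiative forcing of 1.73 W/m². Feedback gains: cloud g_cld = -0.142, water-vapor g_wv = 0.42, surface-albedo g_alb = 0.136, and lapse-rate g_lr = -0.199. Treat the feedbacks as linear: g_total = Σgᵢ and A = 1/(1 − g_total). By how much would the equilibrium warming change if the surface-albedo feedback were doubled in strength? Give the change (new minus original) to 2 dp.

Original: g = 0.215, ΔT = 0.497/(1−0.215) = 0.6331 °C.
With doubled surface-albedo: g' = 0.351, ΔT' = 0.497/(1−0.351) = 0.7658 °C.
Change = 0.7658 − 0.6331 = 0.13 °C.

0.13 °C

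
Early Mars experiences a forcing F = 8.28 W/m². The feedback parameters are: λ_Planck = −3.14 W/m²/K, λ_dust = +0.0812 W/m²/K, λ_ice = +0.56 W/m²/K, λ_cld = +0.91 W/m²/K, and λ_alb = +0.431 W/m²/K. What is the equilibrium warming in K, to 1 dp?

Net feedback parameter λ = (−3.14) + (+0.0812) + (+0.56) + (+0.91) + (+0.431) = -1.1578 W/m²/K.
ΔT = −F/λ = −8.28/(-1.1578) = 7.2 K.

7.2 K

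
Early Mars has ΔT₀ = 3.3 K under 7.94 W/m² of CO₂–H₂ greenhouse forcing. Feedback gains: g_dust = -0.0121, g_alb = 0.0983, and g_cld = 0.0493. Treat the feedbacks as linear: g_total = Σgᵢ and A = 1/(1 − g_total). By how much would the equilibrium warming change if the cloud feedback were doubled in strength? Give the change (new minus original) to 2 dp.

Original: g = 0.1355, ΔT = 3.3/(1−0.1355) = 3.8172 K.
With doubled cloud: g' = 0.1848, ΔT' = 3.3/(1−0.1848) = 4.0481 K.
Change = 4.0481 − 3.8172 = 0.23 K.

0.23 K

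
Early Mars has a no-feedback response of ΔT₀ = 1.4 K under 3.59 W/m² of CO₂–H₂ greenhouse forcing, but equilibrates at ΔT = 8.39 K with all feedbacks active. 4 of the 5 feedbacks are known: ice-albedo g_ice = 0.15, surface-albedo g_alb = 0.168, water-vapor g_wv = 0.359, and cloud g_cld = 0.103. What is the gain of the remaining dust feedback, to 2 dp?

Amplification A = ΔT/ΔT₀ = 8.39/1.4 = 5.993.
Total gain g = 1 − 1/A = 1 − 1/5.993 = 0.8331.
Known gains sum to 0.15 + 0.168 + 0.359 + 0.103 = 0.78.
g_dust = 0.8331 − 0.78 = 0.05.

0.05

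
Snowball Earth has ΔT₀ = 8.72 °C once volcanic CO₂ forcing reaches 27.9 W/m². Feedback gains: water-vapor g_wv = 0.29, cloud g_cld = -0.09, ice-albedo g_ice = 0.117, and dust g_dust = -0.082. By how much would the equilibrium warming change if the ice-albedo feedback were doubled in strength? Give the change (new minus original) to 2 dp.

Original: g = 0.235, ΔT = 8.72/(1−0.235) = 11.3987 °C.
With doubled ice-albedo: g' = 0.352, ΔT' = 8.72/(1−0.352) = 13.4568 °C.
Change = 13.4568 − 11.3987 = 2.06 °C.

2.06 °C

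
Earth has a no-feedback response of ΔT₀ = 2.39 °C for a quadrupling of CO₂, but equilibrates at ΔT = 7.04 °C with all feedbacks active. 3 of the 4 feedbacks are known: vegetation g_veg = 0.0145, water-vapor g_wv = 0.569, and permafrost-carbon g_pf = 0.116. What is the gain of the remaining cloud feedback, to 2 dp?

Amplification A = ΔT/ΔT₀ = 7.04/2.39 = 2.946.
Total gain g = 1 − 1/A = 1 − 1/2.946 = 0.6606.
Known gains sum to 0.0145 + 0.569 + 0.116 = 0.6995.
g_cld = 0.6606 − 0.6995 = -0.04.

-0.04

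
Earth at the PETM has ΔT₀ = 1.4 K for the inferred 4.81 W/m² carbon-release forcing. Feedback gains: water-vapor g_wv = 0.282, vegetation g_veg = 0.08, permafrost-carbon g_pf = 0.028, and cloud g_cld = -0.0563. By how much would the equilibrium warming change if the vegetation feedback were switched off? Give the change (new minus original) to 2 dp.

-0.23 K

Original: g = 0.3337, ΔT = 1.4/(1−0.3337) = 2.1012 K.
Without vegetation: g' = 0.2537, ΔT' = 1.4/(1−0.2537) = 1.8759 K.
Change = 1.8759 − 2.1012 = -0.23 K.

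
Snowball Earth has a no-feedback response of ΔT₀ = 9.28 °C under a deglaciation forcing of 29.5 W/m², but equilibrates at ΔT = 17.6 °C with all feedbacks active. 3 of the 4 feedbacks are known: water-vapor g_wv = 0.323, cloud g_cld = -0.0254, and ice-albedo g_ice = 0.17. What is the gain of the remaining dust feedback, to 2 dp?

0.01

Amplification A = ΔT/ΔT₀ = 17.6/9.28 = 1.897.
Total gain g = 1 − 1/A = 1 − 1/1.897 = 0.4729.
Known gains sum to 0.323 − 0.0254 + 0.17 = 0.4676.
g_dust = 0.4729 − 0.4676 = 0.01.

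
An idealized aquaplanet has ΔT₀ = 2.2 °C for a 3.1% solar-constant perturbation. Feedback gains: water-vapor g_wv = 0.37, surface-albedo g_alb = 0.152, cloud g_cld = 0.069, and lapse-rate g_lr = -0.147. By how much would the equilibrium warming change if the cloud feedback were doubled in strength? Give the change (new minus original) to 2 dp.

Original: g = 0.444, ΔT = 2.2/(1−0.444) = 3.9568 °C.
With doubled cloud: g' = 0.513, ΔT' = 2.2/(1−0.513) = 4.5175 °C.
Change = 4.5175 − 3.9568 = 0.56 °C.

0.56 °C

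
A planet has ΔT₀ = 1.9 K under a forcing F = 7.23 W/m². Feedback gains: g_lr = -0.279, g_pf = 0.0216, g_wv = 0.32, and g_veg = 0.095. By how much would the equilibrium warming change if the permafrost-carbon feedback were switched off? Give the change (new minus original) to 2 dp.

Original: g = 0.1576, ΔT = 1.9/(1−0.1576) = 2.2555 K.
Without permafrost-carbon: g' = 0.136, ΔT' = 1.9/(1−0.136) = 2.1991 K.
Change = 2.1991 − 2.2555 = -0.06 K.

-0.06 K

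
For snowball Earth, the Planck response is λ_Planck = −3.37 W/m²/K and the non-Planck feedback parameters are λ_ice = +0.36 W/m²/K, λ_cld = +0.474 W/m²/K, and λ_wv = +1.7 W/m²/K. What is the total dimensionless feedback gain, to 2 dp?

0.75

Convert to gains: g_ice = 0.36/3.37 = 0.1068; g_cld = 0.474/3.37 = 0.1407; g_wv = 1.7/3.37 = 0.5045.
Total gain g = 0.752.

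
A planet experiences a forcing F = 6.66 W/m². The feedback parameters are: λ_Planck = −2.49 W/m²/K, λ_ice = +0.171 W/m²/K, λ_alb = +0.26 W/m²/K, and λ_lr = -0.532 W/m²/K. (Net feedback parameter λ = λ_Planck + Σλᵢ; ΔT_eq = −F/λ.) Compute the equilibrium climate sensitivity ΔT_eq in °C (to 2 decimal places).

2.57 °C

Net feedback parameter λ = (−2.49) + (+0.171) + (+0.26) + (-0.532) = -2.591 W/m²/K.
ΔT = −F/λ = −6.66/(-2.591) = 2.57 °C.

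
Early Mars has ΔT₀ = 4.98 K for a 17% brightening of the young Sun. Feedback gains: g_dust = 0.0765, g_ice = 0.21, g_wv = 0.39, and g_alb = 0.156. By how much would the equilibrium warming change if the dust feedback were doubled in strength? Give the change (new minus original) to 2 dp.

24.99 K

Original: g = 0.8325, ΔT = 4.98/(1−0.8325) = 29.7313 K.
With doubled dust: g' = 0.909, ΔT' = 4.98/(1−0.909) = 54.7253 K.
Change = 54.7253 − 29.7313 = 24.99 K.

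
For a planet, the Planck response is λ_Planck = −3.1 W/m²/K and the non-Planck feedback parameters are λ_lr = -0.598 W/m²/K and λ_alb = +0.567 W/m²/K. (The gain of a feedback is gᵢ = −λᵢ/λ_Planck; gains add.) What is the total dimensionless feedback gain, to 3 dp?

-0.010

Convert to gains: g_lr = -0.598/3.1 = -0.1929; g_alb = 0.567/3.1 = 0.1829.
Total gain g = -0.01.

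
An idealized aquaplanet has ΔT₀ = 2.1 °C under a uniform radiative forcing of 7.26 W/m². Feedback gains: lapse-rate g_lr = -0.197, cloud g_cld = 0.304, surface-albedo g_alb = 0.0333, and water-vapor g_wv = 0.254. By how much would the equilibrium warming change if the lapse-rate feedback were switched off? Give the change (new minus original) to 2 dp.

1.67 °C

Original: g = 0.3943, ΔT = 2.1/(1−0.3943) = 3.4671 °C.
Without lapse-rate: g' = 0.5913, ΔT' = 2.1/(1−0.5913) = 5.1382 °C.
Change = 5.1382 − 3.4671 = 1.67 °C.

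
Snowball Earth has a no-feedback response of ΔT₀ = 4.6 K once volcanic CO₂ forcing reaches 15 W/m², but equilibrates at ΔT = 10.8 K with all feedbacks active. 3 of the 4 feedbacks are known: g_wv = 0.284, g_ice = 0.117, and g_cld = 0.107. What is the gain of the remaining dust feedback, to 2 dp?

Amplification A = ΔT/ΔT₀ = 10.8/4.6 = 2.348.
Total gain g = 1 − 1/A = 1 − 1/2.348 = 0.5741.
Known gains sum to 0.284 + 0.117 + 0.107 = 0.508.
g_dust = 0.5741 − 0.508 = 0.07.

0.07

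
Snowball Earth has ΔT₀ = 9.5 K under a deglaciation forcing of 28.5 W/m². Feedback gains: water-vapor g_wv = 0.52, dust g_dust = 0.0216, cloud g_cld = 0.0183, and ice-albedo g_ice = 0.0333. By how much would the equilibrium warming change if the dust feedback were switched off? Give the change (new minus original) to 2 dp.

Original: g = 0.5932, ΔT = 9.5/(1−0.5932) = 23.3530 K.
Without dust: g' = 0.5716, ΔT' = 9.5/(1−0.5716) = 22.1755 K.
Change = 22.1755 − 23.3530 = -1.18 K.

-1.18 K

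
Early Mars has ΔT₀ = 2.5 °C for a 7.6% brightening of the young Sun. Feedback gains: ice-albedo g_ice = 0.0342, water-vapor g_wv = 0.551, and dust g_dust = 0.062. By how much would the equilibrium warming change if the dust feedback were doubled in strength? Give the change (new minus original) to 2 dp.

Original: g = 0.6472, ΔT = 2.5/(1−0.6472) = 7.0862 °C.
With doubled dust: g' = 0.7092, ΔT' = 2.5/(1−0.7092) = 8.5970 °C.
Change = 8.5970 − 7.0862 = 1.51 °C.

1.51 °C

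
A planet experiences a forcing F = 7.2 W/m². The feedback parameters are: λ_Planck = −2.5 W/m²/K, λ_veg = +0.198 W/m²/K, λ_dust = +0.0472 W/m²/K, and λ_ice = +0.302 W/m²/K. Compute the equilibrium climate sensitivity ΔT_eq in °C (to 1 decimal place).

Net feedback parameter λ = (−2.5) + (+0.198) + (+0.0472) + (+0.302) = -1.9528 W/m²/K.
ΔT = −F/λ = −7.2/(-1.9528) = 3.7 °C.

3.7 °C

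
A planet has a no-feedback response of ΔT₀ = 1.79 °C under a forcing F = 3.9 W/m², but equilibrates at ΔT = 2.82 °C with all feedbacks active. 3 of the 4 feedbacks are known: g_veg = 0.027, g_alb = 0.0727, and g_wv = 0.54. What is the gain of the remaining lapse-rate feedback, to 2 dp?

Amplification A = ΔT/ΔT₀ = 2.82/1.79 = 1.575.
Total gain g = 1 − 1/A = 1 − 1/1.575 = 0.3651.
Known gains sum to 0.027 + 0.0727 + 0.54 = 0.6397.
g_lr = 0.3651 − 0.6397 = -0.27.

-0.27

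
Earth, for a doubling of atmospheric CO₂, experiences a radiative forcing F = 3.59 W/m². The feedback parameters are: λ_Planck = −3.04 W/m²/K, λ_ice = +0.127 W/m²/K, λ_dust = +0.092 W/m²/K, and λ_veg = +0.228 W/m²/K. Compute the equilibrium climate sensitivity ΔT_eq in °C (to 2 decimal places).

Net feedback parameter λ = (−3.04) + (+0.127) + (+0.092) + (+0.228) = -2.593 W/m²/K.
ΔT = −F/λ = −3.59/(-2.593) = 1.38 °C.

1.38 °C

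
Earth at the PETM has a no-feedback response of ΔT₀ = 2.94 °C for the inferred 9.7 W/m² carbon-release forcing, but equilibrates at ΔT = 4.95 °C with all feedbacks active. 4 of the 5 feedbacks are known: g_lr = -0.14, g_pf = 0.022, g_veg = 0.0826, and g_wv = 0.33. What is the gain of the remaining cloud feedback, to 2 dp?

Amplification A = ΔT/ΔT₀ = 4.95/2.94 = 1.684.
Total gain g = 1 − 1/A = 1 − 1/1.684 = 0.4062.
Known gains sum to -0.14 + 0.022 + 0.0826 + 0.33 = 0.2946.
g_cld = 0.4062 − 0.2946 = 0.11.

0.11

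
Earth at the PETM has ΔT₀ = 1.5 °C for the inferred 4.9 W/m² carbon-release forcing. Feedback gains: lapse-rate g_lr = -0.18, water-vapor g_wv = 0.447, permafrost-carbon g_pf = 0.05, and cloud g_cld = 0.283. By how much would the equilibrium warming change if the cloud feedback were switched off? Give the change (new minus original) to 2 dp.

Original: g = 0.6, ΔT = 1.5/(1−0.6) = 3.7500 °C.
Without cloud: g' = 0.317, ΔT' = 1.5/(1−0.317) = 2.1962 °C.
Change = 2.1962 − 3.7500 = -1.55 °C.

-1.55 °C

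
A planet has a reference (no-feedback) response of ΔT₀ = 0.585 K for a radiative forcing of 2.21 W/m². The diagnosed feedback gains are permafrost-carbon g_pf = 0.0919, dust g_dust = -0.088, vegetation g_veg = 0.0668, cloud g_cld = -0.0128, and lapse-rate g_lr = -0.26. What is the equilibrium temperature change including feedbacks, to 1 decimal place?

Total gain g = 0.0919 − 0.088 + 0.0668 − 0.0128 − 0.26 = -0.2021.
Amplification A = 1/(1 + 0.2021) = 0.8319.
ΔT = 0.585 × 0.8319 = 0.5 K.

0.5 K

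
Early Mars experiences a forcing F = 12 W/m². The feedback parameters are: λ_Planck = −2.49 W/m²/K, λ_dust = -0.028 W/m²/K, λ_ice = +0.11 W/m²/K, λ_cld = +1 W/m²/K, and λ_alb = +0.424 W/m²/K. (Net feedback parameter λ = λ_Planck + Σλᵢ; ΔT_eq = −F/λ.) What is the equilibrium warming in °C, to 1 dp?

12.2 °C

Net feedback parameter λ = (−2.49) + (-0.028) + (+0.11) + (+1) + (+0.424) = -0.984 W/m²/K.
ΔT = −F/λ = −12/(-0.984) = 12.2 °C.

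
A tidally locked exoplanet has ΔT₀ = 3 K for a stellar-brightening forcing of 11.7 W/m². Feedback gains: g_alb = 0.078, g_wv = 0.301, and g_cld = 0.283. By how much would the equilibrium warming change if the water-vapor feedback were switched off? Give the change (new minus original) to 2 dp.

Original: g = 0.662, ΔT = 3/(1−0.662) = 8.8757 K.
Without water-vapor: g' = 0.361, ΔT' = 3/(1−0.361) = 4.6948 K.
Change = 4.6948 − 8.8757 = -4.18 K.

-4.18 K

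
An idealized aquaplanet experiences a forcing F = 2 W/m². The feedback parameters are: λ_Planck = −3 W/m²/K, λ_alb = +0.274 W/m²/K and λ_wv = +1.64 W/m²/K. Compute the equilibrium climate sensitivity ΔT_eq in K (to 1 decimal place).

Net feedback parameter λ = (−3) + (+0.274) + (+1.64) = -1.086 W/m²/K.
ΔT = −F/λ = −2/(-1.086) = 1.8 K.

1.8 K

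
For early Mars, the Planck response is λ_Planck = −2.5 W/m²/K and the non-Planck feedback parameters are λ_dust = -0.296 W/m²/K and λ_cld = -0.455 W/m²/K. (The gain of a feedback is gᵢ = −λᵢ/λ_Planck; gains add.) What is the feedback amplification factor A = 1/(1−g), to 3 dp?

0.769

Convert to gains: g_dust = -0.296/2.5 = -0.1184; g_cld = -0.455/2.5 = -0.182.
Total gain g = -0.3004.
A = 1/(1 + 0.3004) = 0.769.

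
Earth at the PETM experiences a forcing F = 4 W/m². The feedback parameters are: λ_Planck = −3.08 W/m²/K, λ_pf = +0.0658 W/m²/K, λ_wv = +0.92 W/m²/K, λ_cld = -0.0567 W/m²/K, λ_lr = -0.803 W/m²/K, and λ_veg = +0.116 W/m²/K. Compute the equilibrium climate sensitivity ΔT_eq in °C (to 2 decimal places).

Net feedback parameter λ = (−3.08) + (+0.0658) + (+0.92) + (-0.0567) + (-0.803) + (+0.116) = -2.8379 W/m²/K.
ΔT = −F/λ = −4/(-2.8379) = 1.41 °C.

1.41 °C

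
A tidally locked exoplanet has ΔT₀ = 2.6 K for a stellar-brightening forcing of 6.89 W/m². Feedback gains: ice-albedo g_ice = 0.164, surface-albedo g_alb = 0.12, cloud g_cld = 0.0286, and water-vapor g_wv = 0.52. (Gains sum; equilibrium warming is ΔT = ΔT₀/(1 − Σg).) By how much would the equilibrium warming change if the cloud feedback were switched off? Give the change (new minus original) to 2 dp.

Original: g = 0.8326, ΔT = 2.6/(1−0.8326) = 15.5317 K.
Without cloud: g' = 0.804, ΔT' = 2.6/(1−0.804) = 13.2653 K.
Change = 13.2653 − 15.5317 = -2.27 K.

-2.27 K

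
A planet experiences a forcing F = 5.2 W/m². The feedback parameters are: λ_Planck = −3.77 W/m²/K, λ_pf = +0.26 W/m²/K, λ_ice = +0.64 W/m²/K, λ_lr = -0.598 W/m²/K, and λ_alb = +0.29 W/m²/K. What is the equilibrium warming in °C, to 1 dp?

Net feedback parameter λ = (−3.77) + (+0.26) + (+0.64) + (-0.598) + (+0.29) = -3.178 W/m²/K.
ΔT = −F/λ = −5.2/(-3.178) = 1.6 °C.

1.6 °C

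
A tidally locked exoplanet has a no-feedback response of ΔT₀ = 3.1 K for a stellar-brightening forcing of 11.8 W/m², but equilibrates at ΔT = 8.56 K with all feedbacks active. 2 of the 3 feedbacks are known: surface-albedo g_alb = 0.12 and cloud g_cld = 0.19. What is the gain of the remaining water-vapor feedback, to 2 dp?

Amplification A = ΔT/ΔT₀ = 8.56/3.1 = 2.761.
Total gain g = 1 − 1/A = 1 − 1/2.761 = 0.6378.
Known gains sum to 0.12 + 0.19 = 0.31.
g_wv = 0.6378 − 0.31 = 0.33.

0.33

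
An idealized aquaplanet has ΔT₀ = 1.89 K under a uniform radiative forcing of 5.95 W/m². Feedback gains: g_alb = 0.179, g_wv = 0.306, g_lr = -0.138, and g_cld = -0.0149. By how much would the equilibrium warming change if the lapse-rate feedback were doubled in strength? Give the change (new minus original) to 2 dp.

Original: g = 0.3321, ΔT = 1.89/(1−0.3321) = 2.8298 K.
With doubled lapse-rate: g' = 0.1941, ΔT' = 1.89/(1−0.1941) = 2.3452 K.
Change = 2.3452 − 2.8298 = -0.48 K.

-0.48 K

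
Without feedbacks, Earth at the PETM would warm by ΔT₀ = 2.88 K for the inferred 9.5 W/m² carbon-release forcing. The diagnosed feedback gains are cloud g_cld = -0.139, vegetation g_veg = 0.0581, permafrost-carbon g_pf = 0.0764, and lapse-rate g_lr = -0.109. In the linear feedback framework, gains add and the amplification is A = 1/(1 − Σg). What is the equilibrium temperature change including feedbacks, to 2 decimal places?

2.59 K

Total gain g = -0.139 + 0.0581 + 0.0764 − 0.109 = -0.1135.
Amplification A = 1/(1 + 0.1135) = 0.8981.
ΔT = 2.88 × 0.8981 = 2.59 K.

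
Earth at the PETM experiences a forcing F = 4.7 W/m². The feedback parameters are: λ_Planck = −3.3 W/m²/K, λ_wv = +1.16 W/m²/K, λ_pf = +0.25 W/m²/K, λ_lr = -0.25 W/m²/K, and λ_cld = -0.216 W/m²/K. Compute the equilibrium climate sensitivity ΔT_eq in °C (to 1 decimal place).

2.0 °C

Net feedback parameter λ = (−3.3) + (+1.16) + (+0.25) + (-0.25) + (-0.216) = -2.356 W/m²/K.
ΔT = −F/λ = −4.7/(-2.356) = 2.0 °C.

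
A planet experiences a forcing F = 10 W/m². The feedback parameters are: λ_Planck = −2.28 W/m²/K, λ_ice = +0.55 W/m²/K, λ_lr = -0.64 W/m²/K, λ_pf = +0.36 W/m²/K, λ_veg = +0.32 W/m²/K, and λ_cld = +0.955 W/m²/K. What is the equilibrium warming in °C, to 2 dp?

13.61 °C

Net feedback parameter λ = (−2.28) + (+0.55) + (-0.64) + (+0.36) + (+0.32) + (+0.955) = -0.735 W/m²/K.
ΔT = −F/λ = −10/(-0.735) = 13.61 °C.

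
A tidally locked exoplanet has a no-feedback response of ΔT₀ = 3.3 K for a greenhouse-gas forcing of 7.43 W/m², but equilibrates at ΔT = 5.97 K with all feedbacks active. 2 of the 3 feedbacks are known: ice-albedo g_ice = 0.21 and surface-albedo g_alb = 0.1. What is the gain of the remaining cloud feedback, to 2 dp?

0.14

Amplification A = ΔT/ΔT₀ = 5.97/3.3 = 1.809.
Total gain g = 1 − 1/A = 1 − 1/1.809 = 0.4472.
Known gains sum to 0.21 + 0.1 = 0.31.
g_cld = 0.4472 − 0.31 = 0.14.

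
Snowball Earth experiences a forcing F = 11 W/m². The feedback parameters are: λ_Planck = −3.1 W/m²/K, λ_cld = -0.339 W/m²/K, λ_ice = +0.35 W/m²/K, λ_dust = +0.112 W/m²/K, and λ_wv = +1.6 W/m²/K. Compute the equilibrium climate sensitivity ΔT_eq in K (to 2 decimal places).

Net feedback parameter λ = (−3.1) + (-0.339) + (+0.35) + (+0.112) + (+1.6) = -1.377 W/m²/K.
ΔT = −F/λ = −11/(-1.377) = 7.99 K.

7.99 K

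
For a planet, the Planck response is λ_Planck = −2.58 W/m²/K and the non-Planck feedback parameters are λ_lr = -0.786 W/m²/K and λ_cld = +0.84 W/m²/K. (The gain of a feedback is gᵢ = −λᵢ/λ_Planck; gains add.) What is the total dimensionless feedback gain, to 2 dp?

0.02

Convert to gains: g_lr = -0.786/2.58 = -0.3047; g_cld = 0.84/2.58 = 0.3256.
Total gain g = 0.0209.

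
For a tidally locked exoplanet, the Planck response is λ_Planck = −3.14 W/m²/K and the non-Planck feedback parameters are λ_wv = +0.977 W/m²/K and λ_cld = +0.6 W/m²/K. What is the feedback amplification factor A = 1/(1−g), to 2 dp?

2.01

Convert to gains: g_wv = 0.977/3.14 = 0.3111; g_cld = 0.6/3.14 = 0.1911.
Total gain g = 0.5022.
A = 1/(1 − 0.5022) = 2.01.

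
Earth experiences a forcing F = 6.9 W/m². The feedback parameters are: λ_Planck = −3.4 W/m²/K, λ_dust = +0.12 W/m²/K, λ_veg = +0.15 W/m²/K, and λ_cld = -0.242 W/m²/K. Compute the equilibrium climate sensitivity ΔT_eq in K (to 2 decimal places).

2.05 K

Net feedback parameter λ = (−3.4) + (+0.12) + (+0.15) + (-0.242) = -3.372 W/m²/K.
ΔT = −F/λ = −6.9/(-3.372) = 2.05 K.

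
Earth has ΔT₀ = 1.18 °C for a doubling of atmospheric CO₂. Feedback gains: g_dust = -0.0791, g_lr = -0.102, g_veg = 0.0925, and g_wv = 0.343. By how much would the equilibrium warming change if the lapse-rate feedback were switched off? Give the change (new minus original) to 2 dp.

0.25 °C

Original: g = 0.2544, ΔT = 1.18/(1−0.2544) = 1.5826 °C.
Without lapse-rate: g' = 0.3564, ΔT' = 1.18/(1−0.3564) = 1.8334 °C.
Change = 1.8334 − 1.5826 = 0.25 °C.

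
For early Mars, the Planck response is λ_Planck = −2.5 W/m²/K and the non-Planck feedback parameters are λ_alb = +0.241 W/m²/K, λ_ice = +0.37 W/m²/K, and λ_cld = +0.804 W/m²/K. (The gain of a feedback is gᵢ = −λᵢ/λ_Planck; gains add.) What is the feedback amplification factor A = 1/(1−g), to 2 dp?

2.30

Convert to gains: g_alb = 0.241/2.5 = 0.0964; g_ice = 0.37/2.5 = 0.148; g_cld = 0.804/2.5 = 0.3216.
Total gain g = 0.566.
A = 1/(1 − 0.566) = 2.30.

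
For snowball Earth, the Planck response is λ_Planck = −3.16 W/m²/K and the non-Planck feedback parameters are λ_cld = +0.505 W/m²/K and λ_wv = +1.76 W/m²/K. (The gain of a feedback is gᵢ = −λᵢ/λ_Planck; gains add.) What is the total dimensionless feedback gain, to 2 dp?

Convert to gains: g_cld = 0.505/3.16 = 0.1598; g_wv = 1.76/3.16 = 0.557.
Total gain g = 0.7168.

0.72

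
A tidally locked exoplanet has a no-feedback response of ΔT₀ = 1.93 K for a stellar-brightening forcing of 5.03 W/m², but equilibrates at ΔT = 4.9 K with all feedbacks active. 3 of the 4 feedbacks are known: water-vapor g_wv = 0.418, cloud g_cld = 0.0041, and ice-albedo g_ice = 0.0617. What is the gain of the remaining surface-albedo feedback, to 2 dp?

0.12

Amplification A = ΔT/ΔT₀ = 4.9/1.93 = 2.539.
Total gain g = 1 − 1/A = 1 − 1/2.539 = 0.6061.
Known gains sum to 0.418 + 0.0041 + 0.0617 = 0.4838.
g_alb = 0.6061 − 0.4838 = 0.12.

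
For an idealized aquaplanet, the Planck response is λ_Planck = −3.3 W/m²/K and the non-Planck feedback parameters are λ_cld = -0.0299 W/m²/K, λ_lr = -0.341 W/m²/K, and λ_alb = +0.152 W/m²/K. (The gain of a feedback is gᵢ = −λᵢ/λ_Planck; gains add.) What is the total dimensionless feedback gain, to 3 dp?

-0.066

Convert to gains: g_cld = -0.0299/3.3 = -0.009061; g_lr = -0.341/3.3 = -0.1033; g_alb = 0.152/3.3 = 0.04606.
Total gain g = -0.066301.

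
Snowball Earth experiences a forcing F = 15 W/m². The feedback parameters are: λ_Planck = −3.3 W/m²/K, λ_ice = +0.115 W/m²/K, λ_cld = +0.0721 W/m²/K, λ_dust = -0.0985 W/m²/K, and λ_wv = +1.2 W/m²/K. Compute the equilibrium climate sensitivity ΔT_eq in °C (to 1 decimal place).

Net feedback parameter λ = (−3.3) + (+0.115) + (+0.0721) + (-0.0985) + (+1.2) = -2.0114 W/m²/K.
ΔT = −F/λ = −15/(-2.0114) = 7.5 °C.

7.5 °C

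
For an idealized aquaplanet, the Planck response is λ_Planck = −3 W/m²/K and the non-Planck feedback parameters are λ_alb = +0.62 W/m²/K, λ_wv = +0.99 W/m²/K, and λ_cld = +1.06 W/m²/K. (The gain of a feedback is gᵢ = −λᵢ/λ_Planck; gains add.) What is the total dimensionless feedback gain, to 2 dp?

0.89

Convert to gains: g_alb = 0.62/3 = 0.2067; g_wv = 0.99/3 = 0.33; g_cld = 1.06/3 = 0.3533.
Total gain g = 0.89.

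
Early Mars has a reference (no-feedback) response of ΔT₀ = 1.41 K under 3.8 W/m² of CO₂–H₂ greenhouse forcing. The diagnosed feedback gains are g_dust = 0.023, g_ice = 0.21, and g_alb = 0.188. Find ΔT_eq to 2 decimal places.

2.44 K

Total gain g = 0.023 + 0.21 + 0.188 = 0.421.
Amplification A = 1/(1 − 0.421) = 1.727.
ΔT = 1.41 × 1.727 = 2.44 K.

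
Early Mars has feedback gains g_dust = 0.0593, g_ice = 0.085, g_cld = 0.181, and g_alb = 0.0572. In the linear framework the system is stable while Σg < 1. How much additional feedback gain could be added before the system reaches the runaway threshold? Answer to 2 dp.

0.62

Current total gain = 0.0593 + 0.085 + 0.181 + 0.0572 = 0.3825.
Margin to runaway = 1 − 0.3825 = 0.62.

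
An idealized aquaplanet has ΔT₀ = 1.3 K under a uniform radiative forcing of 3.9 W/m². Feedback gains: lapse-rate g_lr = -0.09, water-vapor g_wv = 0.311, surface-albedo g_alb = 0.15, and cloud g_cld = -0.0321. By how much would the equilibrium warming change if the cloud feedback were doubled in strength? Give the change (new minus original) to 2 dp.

Original: g = 0.3389, ΔT = 1.3/(1−0.3389) = 1.9664 K.
With doubled cloud: g' = 0.3068, ΔT' = 1.3/(1−0.3068) = 1.8754 K.
Change = 1.8754 − 1.9664 = -0.09 K.

-0.09 K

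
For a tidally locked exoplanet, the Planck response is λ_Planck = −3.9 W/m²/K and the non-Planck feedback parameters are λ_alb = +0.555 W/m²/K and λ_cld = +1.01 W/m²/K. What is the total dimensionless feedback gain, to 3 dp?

0.401

Convert to gains: g_alb = 0.555/3.9 = 0.1423; g_cld = 1.01/3.9 = 0.259.
Total gain g = 0.4013.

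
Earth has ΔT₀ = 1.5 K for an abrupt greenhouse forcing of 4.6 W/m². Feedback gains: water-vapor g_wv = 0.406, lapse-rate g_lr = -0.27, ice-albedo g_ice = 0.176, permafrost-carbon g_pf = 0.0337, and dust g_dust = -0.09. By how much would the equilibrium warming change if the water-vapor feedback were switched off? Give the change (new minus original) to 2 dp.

-0.71 K

Original: g = 0.2557, ΔT = 1.5/(1−0.2557) = 2.0153 K.
Without water-vapor: g' = -0.1503, ΔT' = 1.5/(1+0.1503) = 1.3040 K.
Change = 1.3040 − 2.0153 = -0.71 K.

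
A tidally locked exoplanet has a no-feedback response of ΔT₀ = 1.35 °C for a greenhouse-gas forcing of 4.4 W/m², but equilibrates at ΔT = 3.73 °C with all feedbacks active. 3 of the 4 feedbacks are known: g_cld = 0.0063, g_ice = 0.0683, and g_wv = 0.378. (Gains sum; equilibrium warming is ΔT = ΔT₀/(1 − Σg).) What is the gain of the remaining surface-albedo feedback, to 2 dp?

Amplification A = ΔT/ΔT₀ = 3.73/1.35 = 2.763.
Total gain g = 1 − 1/A = 1 − 1/2.763 = 0.6381.
Known gains sum to 0.0063 + 0.0683 + 0.378 = 0.4526.
g_alb = 0.6381 − 0.4526 = 0.19.

0.19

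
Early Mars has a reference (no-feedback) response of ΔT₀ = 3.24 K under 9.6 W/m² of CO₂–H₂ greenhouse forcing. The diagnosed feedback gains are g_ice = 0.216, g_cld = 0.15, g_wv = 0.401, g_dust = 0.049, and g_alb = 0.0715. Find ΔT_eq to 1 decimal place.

Total gain g = 0.216 + 0.15 + 0.401 + 0.049 + 0.0715 = 0.8875.
Amplification A = 1/(1 − 0.8875) = 8.889.
ΔT = 3.24 × 8.889 = 28.8 K.

28.8 K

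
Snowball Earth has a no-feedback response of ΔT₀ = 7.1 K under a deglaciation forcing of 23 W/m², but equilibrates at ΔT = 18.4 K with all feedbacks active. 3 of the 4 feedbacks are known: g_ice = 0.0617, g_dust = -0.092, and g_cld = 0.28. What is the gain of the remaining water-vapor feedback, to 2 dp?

Amplification A = ΔT/ΔT₀ = 18.4/7.1 = 2.592.
Total gain g = 1 − 1/A = 1 − 1/2.592 = 0.6142.
Known gains sum to 0.0617 − 0.092 + 0.28 = 0.2497.
g_wv = 0.6142 − 0.2497 = 0.36.

0.36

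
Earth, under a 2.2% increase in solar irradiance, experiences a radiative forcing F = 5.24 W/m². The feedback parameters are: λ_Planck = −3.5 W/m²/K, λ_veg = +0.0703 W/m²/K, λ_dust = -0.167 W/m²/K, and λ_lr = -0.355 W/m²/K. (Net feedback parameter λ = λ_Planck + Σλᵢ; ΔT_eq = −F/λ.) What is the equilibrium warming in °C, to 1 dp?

Net feedback parameter λ = (−3.5) + (+0.0703) + (-0.167) + (-0.355) = -3.9517 W/m²/K.
ΔT = −F/λ = −5.24/(-3.9517) = 1.3 °C.

1.3 °C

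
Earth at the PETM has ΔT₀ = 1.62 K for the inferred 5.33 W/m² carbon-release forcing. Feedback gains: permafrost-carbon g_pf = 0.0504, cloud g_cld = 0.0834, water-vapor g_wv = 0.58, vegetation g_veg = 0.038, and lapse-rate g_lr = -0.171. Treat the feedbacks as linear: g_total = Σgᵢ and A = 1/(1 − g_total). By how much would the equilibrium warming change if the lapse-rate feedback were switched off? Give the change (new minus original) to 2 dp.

2.66 K

Original: g = 0.5808, ΔT = 1.62/(1−0.5808) = 3.8645 K.
Without lapse-rate: g' = 0.7518, ΔT' = 1.62/(1−0.7518) = 6.5270 K.
Change = 6.5270 − 3.8645 = 2.66 K.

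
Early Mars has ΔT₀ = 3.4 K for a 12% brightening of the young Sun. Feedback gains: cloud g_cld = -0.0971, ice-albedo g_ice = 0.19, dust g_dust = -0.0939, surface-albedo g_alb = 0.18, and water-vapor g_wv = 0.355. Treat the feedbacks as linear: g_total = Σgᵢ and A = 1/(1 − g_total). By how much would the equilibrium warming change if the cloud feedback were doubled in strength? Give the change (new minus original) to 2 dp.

Original: g = 0.534, ΔT = 3.4/(1−0.534) = 7.2961 K.
With doubled cloud: g' = 0.4369, ΔT' = 3.4/(1−0.4369) = 6.0380 K.
Change = 6.0380 − 7.2961 = -1.26 K.

-1.26 K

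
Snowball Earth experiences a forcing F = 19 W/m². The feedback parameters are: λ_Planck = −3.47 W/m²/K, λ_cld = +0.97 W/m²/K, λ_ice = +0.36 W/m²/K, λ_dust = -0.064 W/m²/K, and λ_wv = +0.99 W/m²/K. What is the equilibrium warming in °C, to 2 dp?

15.65 °C

Net feedback parameter λ = (−3.47) + (+0.97) + (+0.36) + (-0.064) + (+0.99) = -1.214 W/m²/K.
ΔT = −F/λ = −19/(-1.214) = 15.65 °C.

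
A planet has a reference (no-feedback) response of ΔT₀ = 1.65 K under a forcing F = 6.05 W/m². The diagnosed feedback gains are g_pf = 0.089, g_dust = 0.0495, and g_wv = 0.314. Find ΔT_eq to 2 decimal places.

Total gain g = 0.089 + 0.0495 + 0.314 = 0.4525.
Amplification A = 1/(1 − 0.4525) = 1.826.
ΔT = 1.65 × 1.826 = 3.01 K.

3.01 K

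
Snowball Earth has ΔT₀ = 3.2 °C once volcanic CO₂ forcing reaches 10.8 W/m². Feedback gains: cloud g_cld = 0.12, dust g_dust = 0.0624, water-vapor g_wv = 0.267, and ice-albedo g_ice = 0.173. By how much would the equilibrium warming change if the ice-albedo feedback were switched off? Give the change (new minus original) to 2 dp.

-2.66 °C

Original: g = 0.6224, ΔT = 3.2/(1−0.6224) = 8.4746 °C.
Without ice-albedo: g' = 0.4494, ΔT' = 3.2/(1−0.4494) = 5.8118 °C.
Change = 5.8118 − 8.4746 = -2.66 °C.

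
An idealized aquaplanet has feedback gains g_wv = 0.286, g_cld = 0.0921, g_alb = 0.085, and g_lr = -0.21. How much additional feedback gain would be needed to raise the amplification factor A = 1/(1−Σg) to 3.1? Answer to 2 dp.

Current total gain = 0.2531.
Target gain for A = 3.1: g* = 1 − 1/3.1 = 0.6774.
Additional gain needed = 0.6774 − 0.2531 = 0.42.

0.42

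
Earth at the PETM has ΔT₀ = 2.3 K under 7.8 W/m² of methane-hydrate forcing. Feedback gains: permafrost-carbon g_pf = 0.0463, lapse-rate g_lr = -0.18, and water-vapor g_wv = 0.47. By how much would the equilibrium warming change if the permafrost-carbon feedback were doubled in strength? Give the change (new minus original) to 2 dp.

0.26 K

Original: g = 0.3363, ΔT = 2.3/(1−0.3363) = 3.4654 K.
With doubled permafrost-carbon: g' = 0.3826, ΔT' = 2.3/(1−0.3826) = 3.7253 K.
Change = 3.7253 − 3.4654 = 0.26 K.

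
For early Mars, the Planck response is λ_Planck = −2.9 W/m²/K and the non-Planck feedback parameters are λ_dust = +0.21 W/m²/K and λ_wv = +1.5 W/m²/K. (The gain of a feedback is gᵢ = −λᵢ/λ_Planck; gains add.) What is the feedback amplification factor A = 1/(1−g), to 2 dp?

Convert to gains: g_dust = 0.21/2.9 = 0.07241; g_wv = 1.5/2.9 = 0.5172.
Total gain g = 0.58961.
A = 1/(1 − 0.58961) = 2.44.

2.44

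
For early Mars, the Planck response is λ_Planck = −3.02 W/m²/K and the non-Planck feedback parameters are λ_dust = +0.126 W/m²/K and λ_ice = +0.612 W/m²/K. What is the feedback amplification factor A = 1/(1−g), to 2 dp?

Convert to gains: g_dust = 0.126/3.02 = 0.04172; g_ice = 0.612/3.02 = 0.2026.
Total gain g = 0.24432.
A = 1/(1 − 0.24432) = 1.32.

1.32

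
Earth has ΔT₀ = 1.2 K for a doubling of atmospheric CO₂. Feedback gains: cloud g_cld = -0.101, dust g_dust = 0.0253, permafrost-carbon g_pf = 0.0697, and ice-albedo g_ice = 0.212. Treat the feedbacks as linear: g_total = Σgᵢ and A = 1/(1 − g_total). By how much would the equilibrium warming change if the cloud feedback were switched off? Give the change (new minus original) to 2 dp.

Original: g = 0.206, ΔT = 1.2/(1−0.206) = 1.5113 K.
Without cloud: g' = 0.307, ΔT' = 1.2/(1−0.307) = 1.7316 K.
Change = 1.7316 − 1.5113 = 0.22 K.

0.22 K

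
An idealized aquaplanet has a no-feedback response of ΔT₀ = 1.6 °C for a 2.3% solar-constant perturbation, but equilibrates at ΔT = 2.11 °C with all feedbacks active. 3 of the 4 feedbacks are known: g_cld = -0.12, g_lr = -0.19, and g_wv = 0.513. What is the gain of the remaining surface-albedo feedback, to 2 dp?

0.04

Amplification A = ΔT/ΔT₀ = 2.11/1.6 = 1.319.
Total gain g = 1 − 1/A = 1 − 1/1.319 = 0.2418.
Known gains sum to -0.12 − 0.19 + 0.513 = 0.203.
g_alb = 0.2418 − 0.203 = 0.04.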